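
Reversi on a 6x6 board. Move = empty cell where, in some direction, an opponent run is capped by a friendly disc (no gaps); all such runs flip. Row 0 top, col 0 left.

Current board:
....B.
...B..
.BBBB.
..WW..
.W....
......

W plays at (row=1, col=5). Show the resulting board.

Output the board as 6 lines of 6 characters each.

Place W at (1,5); scan 8 dirs for brackets.
Dir NW: opp run (0,4), next=edge -> no flip
Dir N: first cell '.' (not opp) -> no flip
Dir NE: edge -> no flip
Dir W: first cell '.' (not opp) -> no flip
Dir E: edge -> no flip
Dir SW: opp run (2,4) capped by W -> flip
Dir S: first cell '.' (not opp) -> no flip
Dir SE: edge -> no flip
All flips: (2,4)

Answer: ....B.
...B.W
.BBBW.
..WW..
.W....
......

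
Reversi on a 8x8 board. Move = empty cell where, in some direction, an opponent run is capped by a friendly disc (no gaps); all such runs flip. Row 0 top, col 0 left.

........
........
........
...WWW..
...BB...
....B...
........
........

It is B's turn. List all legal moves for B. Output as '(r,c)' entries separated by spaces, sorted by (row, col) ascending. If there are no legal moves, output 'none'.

(2,2): flips 1 -> legal
(2,3): flips 1 -> legal
(2,4): flips 1 -> legal
(2,5): flips 1 -> legal
(2,6): flips 1 -> legal
(3,2): no bracket -> illegal
(3,6): no bracket -> illegal
(4,2): no bracket -> illegal
(4,5): no bracket -> illegal
(4,6): no bracket -> illegal

Answer: (2,2) (2,3) (2,4) (2,5) (2,6)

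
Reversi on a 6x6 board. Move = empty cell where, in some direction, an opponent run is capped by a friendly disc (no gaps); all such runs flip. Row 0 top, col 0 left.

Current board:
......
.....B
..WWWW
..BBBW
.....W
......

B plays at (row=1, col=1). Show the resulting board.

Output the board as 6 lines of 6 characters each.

Place B at (1,1); scan 8 dirs for brackets.
Dir NW: first cell '.' (not opp) -> no flip
Dir N: first cell '.' (not opp) -> no flip
Dir NE: first cell '.' (not opp) -> no flip
Dir W: first cell '.' (not opp) -> no flip
Dir E: first cell '.' (not opp) -> no flip
Dir SW: first cell '.' (not opp) -> no flip
Dir S: first cell '.' (not opp) -> no flip
Dir SE: opp run (2,2) capped by B -> flip
All flips: (2,2)

Answer: ......
.B...B
..BWWW
..BBBW
.....W
......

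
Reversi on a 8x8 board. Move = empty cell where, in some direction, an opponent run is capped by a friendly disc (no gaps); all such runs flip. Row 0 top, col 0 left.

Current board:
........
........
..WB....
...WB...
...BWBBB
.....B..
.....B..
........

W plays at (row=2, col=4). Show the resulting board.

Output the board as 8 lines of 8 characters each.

Answer: ........
........
..WWW...
...WW...
...BWBBB
.....B..
.....B..
........

Derivation:
Place W at (2,4); scan 8 dirs for brackets.
Dir NW: first cell '.' (not opp) -> no flip
Dir N: first cell '.' (not opp) -> no flip
Dir NE: first cell '.' (not opp) -> no flip
Dir W: opp run (2,3) capped by W -> flip
Dir E: first cell '.' (not opp) -> no flip
Dir SW: first cell 'W' (not opp) -> no flip
Dir S: opp run (3,4) capped by W -> flip
Dir SE: first cell '.' (not opp) -> no flip
All flips: (2,3) (3,4)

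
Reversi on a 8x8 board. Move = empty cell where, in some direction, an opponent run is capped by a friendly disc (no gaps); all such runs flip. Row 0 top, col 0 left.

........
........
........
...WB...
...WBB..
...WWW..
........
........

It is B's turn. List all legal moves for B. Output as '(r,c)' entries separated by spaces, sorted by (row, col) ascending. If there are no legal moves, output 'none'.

Answer: (2,2) (3,2) (4,2) (5,2) (6,2) (6,3) (6,4) (6,5) (6,6)

Derivation:
(2,2): flips 1 -> legal
(2,3): no bracket -> illegal
(2,4): no bracket -> illegal
(3,2): flips 1 -> legal
(4,2): flips 1 -> legal
(4,6): no bracket -> illegal
(5,2): flips 1 -> legal
(5,6): no bracket -> illegal
(6,2): flips 1 -> legal
(6,3): flips 1 -> legal
(6,4): flips 1 -> legal
(6,5): flips 1 -> legal
(6,6): flips 1 -> legal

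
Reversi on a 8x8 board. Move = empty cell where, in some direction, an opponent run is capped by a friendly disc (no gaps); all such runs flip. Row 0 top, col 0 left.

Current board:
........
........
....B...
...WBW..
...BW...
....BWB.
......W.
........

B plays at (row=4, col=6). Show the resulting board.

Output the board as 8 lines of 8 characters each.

Answer: ........
........
....B...
...WBB..
...BW.B.
....BWB.
......W.
........

Derivation:
Place B at (4,6); scan 8 dirs for brackets.
Dir NW: opp run (3,5) capped by B -> flip
Dir N: first cell '.' (not opp) -> no flip
Dir NE: first cell '.' (not opp) -> no flip
Dir W: first cell '.' (not opp) -> no flip
Dir E: first cell '.' (not opp) -> no flip
Dir SW: opp run (5,5), next='.' -> no flip
Dir S: first cell 'B' (not opp) -> no flip
Dir SE: first cell '.' (not opp) -> no flip
All flips: (3,5)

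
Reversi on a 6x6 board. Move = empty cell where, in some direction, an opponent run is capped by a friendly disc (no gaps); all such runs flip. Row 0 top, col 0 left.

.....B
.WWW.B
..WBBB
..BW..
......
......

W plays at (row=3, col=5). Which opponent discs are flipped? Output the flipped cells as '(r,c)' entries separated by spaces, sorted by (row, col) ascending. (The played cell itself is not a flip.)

Answer: (2,4)

Derivation:
Dir NW: opp run (2,4) capped by W -> flip
Dir N: opp run (2,5) (1,5) (0,5), next=edge -> no flip
Dir NE: edge -> no flip
Dir W: first cell '.' (not opp) -> no flip
Dir E: edge -> no flip
Dir SW: first cell '.' (not opp) -> no flip
Dir S: first cell '.' (not opp) -> no flip
Dir SE: edge -> no flip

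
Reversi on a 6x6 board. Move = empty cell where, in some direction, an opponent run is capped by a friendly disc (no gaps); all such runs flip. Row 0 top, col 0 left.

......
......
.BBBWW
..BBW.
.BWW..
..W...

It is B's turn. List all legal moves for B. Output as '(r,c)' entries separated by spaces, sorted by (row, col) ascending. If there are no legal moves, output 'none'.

(1,3): no bracket -> illegal
(1,4): no bracket -> illegal
(1,5): flips 1 -> legal
(3,1): no bracket -> illegal
(3,5): flips 1 -> legal
(4,4): flips 2 -> legal
(4,5): flips 1 -> legal
(5,1): flips 1 -> legal
(5,3): flips 1 -> legal
(5,4): flips 1 -> legal

Answer: (1,5) (3,5) (4,4) (4,5) (5,1) (5,3) (5,4)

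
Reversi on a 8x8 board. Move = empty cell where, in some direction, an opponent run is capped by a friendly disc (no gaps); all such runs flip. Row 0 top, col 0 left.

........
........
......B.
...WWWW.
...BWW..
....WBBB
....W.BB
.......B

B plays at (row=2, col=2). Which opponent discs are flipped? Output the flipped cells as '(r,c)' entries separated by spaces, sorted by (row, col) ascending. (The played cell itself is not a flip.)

Answer: (3,3) (4,4)

Derivation:
Dir NW: first cell '.' (not opp) -> no flip
Dir N: first cell '.' (not opp) -> no flip
Dir NE: first cell '.' (not opp) -> no flip
Dir W: first cell '.' (not opp) -> no flip
Dir E: first cell '.' (not opp) -> no flip
Dir SW: first cell '.' (not opp) -> no flip
Dir S: first cell '.' (not opp) -> no flip
Dir SE: opp run (3,3) (4,4) capped by B -> flip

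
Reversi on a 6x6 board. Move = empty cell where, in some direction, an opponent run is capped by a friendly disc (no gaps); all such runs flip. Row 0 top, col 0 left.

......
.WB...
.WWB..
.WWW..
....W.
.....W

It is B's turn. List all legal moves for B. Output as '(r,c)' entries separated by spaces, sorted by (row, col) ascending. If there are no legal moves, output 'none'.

Answer: (1,0) (2,0) (3,0) (4,1) (4,2) (4,3)

Derivation:
(0,0): no bracket -> illegal
(0,1): no bracket -> illegal
(0,2): no bracket -> illegal
(1,0): flips 1 -> legal
(1,3): no bracket -> illegal
(2,0): flips 2 -> legal
(2,4): no bracket -> illegal
(3,0): flips 1 -> legal
(3,4): no bracket -> illegal
(3,5): no bracket -> illegal
(4,0): no bracket -> illegal
(4,1): flips 1 -> legal
(4,2): flips 2 -> legal
(4,3): flips 1 -> legal
(4,5): no bracket -> illegal
(5,3): no bracket -> illegal
(5,4): no bracket -> illegal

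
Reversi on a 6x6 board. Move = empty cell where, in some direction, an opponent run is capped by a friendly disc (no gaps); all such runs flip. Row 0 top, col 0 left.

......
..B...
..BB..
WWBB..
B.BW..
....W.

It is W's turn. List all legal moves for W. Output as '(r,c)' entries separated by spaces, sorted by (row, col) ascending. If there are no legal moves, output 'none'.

(0,1): no bracket -> illegal
(0,2): no bracket -> illegal
(0,3): no bracket -> illegal
(1,1): no bracket -> illegal
(1,3): flips 3 -> legal
(1,4): no bracket -> illegal
(2,1): flips 1 -> legal
(2,4): no bracket -> illegal
(3,4): flips 2 -> legal
(4,1): flips 1 -> legal
(4,4): no bracket -> illegal
(5,0): flips 1 -> legal
(5,1): no bracket -> illegal
(5,2): no bracket -> illegal
(5,3): flips 1 -> legal

Answer: (1,3) (2,1) (3,4) (4,1) (5,0) (5,3)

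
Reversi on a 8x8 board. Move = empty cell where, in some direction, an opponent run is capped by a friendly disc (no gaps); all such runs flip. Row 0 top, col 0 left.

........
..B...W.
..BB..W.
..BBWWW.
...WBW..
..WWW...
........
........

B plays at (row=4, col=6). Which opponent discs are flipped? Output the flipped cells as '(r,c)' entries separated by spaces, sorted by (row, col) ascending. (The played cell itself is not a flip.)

Answer: (4,5)

Derivation:
Dir NW: opp run (3,5), next='.' -> no flip
Dir N: opp run (3,6) (2,6) (1,6), next='.' -> no flip
Dir NE: first cell '.' (not opp) -> no flip
Dir W: opp run (4,5) capped by B -> flip
Dir E: first cell '.' (not opp) -> no flip
Dir SW: first cell '.' (not opp) -> no flip
Dir S: first cell '.' (not opp) -> no flip
Dir SE: first cell '.' (not opp) -> no flip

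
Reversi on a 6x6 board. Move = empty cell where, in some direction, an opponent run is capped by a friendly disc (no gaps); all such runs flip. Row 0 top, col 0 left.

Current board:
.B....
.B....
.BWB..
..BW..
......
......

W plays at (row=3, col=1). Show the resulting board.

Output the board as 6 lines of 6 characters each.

Place W at (3,1); scan 8 dirs for brackets.
Dir NW: first cell '.' (not opp) -> no flip
Dir N: opp run (2,1) (1,1) (0,1), next=edge -> no flip
Dir NE: first cell 'W' (not opp) -> no flip
Dir W: first cell '.' (not opp) -> no flip
Dir E: opp run (3,2) capped by W -> flip
Dir SW: first cell '.' (not opp) -> no flip
Dir S: first cell '.' (not opp) -> no flip
Dir SE: first cell '.' (not opp) -> no flip
All flips: (3,2)

Answer: .B....
.B....
.BWB..
.WWW..
......
......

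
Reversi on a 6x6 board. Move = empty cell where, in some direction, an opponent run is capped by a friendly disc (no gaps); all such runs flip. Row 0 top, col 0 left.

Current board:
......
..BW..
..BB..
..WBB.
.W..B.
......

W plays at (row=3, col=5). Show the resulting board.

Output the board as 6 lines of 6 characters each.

Answer: ......
..BW..
..BB..
..WWWW
.W..B.
......

Derivation:
Place W at (3,5); scan 8 dirs for brackets.
Dir NW: first cell '.' (not opp) -> no flip
Dir N: first cell '.' (not opp) -> no flip
Dir NE: edge -> no flip
Dir W: opp run (3,4) (3,3) capped by W -> flip
Dir E: edge -> no flip
Dir SW: opp run (4,4), next='.' -> no flip
Dir S: first cell '.' (not opp) -> no flip
Dir SE: edge -> no flip
All flips: (3,3) (3,4)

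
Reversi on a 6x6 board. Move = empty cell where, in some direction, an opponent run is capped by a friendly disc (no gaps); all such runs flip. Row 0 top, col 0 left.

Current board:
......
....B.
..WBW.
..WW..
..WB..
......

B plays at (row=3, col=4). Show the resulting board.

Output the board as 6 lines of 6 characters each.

Answer: ......
....B.
..WBB.
..WWB.
..WB..
......

Derivation:
Place B at (3,4); scan 8 dirs for brackets.
Dir NW: first cell 'B' (not opp) -> no flip
Dir N: opp run (2,4) capped by B -> flip
Dir NE: first cell '.' (not opp) -> no flip
Dir W: opp run (3,3) (3,2), next='.' -> no flip
Dir E: first cell '.' (not opp) -> no flip
Dir SW: first cell 'B' (not opp) -> no flip
Dir S: first cell '.' (not opp) -> no flip
Dir SE: first cell '.' (not opp) -> no flip
All flips: (2,4)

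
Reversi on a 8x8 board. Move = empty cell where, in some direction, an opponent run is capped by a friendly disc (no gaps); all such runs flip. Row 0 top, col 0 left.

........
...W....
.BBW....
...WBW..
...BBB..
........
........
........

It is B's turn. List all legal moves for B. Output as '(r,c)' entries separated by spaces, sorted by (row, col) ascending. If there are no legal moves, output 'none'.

Answer: (0,3) (0,4) (1,2) (2,4) (2,5) (2,6) (3,2) (3,6)

Derivation:
(0,2): no bracket -> illegal
(0,3): flips 3 -> legal
(0,4): flips 1 -> legal
(1,2): flips 1 -> legal
(1,4): no bracket -> illegal
(2,4): flips 1 -> legal
(2,5): flips 1 -> legal
(2,6): flips 1 -> legal
(3,2): flips 1 -> legal
(3,6): flips 1 -> legal
(4,2): no bracket -> illegal
(4,6): no bracket -> illegal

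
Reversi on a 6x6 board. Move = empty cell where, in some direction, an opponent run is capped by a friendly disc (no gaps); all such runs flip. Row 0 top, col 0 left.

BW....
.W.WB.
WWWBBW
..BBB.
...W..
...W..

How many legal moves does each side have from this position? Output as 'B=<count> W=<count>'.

Answer: B=6 W=5

Derivation:
-- B to move --
(0,2): flips 2 -> legal
(0,3): flips 1 -> legal
(0,4): no bracket -> illegal
(1,0): flips 1 -> legal
(1,2): flips 2 -> legal
(1,5): no bracket -> illegal
(3,0): no bracket -> illegal
(3,1): no bracket -> illegal
(3,5): no bracket -> illegal
(4,2): no bracket -> illegal
(4,4): no bracket -> illegal
(5,2): flips 1 -> legal
(5,4): flips 1 -> legal
B mobility = 6
-- W to move --
(0,3): flips 1 -> legal
(0,4): no bracket -> illegal
(0,5): no bracket -> illegal
(1,0): no bracket -> illegal
(1,2): no bracket -> illegal
(1,5): flips 1 -> legal
(3,1): no bracket -> illegal
(3,5): flips 1 -> legal
(4,1): no bracket -> illegal
(4,2): flips 1 -> legal
(4,4): flips 1 -> legal
(4,5): no bracket -> illegal
W mobility = 5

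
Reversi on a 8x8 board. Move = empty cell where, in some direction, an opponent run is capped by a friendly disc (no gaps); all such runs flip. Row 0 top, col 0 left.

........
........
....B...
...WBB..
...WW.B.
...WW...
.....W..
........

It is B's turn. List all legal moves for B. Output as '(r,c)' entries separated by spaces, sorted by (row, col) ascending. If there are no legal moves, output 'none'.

Answer: (3,2) (4,2) (5,2) (6,2) (6,4)

Derivation:
(2,2): no bracket -> illegal
(2,3): no bracket -> illegal
(3,2): flips 1 -> legal
(4,2): flips 1 -> legal
(4,5): no bracket -> illegal
(5,2): flips 1 -> legal
(5,5): no bracket -> illegal
(5,6): no bracket -> illegal
(6,2): flips 2 -> legal
(6,3): no bracket -> illegal
(6,4): flips 2 -> legal
(6,6): no bracket -> illegal
(7,4): no bracket -> illegal
(7,5): no bracket -> illegal
(7,6): no bracket -> illegal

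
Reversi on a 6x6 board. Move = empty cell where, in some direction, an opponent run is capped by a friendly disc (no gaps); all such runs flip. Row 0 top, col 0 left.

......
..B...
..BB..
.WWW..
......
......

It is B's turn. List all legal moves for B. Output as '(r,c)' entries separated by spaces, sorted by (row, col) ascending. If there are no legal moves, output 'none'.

Answer: (4,0) (4,1) (4,2) (4,3) (4,4)

Derivation:
(2,0): no bracket -> illegal
(2,1): no bracket -> illegal
(2,4): no bracket -> illegal
(3,0): no bracket -> illegal
(3,4): no bracket -> illegal
(4,0): flips 1 -> legal
(4,1): flips 1 -> legal
(4,2): flips 1 -> legal
(4,3): flips 1 -> legal
(4,4): flips 1 -> legal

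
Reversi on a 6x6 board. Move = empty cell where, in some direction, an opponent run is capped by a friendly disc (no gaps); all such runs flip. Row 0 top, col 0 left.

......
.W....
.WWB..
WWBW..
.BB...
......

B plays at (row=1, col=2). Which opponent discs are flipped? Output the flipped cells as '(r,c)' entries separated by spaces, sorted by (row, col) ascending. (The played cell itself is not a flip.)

Answer: (2,2)

Derivation:
Dir NW: first cell '.' (not opp) -> no flip
Dir N: first cell '.' (not opp) -> no flip
Dir NE: first cell '.' (not opp) -> no flip
Dir W: opp run (1,1), next='.' -> no flip
Dir E: first cell '.' (not opp) -> no flip
Dir SW: opp run (2,1) (3,0), next=edge -> no flip
Dir S: opp run (2,2) capped by B -> flip
Dir SE: first cell 'B' (not opp) -> no flip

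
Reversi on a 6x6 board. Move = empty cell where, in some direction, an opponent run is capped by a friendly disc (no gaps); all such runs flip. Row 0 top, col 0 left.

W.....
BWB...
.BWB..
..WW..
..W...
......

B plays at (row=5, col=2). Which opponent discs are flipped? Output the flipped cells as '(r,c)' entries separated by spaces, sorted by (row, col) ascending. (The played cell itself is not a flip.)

Dir NW: first cell '.' (not opp) -> no flip
Dir N: opp run (4,2) (3,2) (2,2) capped by B -> flip
Dir NE: first cell '.' (not opp) -> no flip
Dir W: first cell '.' (not opp) -> no flip
Dir E: first cell '.' (not opp) -> no flip
Dir SW: edge -> no flip
Dir S: edge -> no flip
Dir SE: edge -> no flip

Answer: (2,2) (3,2) (4,2)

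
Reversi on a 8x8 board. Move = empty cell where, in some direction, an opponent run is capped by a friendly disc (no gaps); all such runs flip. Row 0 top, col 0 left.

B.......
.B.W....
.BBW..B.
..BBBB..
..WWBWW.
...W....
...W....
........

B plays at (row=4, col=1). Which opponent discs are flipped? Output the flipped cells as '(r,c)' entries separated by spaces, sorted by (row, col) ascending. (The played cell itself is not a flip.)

Dir NW: first cell '.' (not opp) -> no flip
Dir N: first cell '.' (not opp) -> no flip
Dir NE: first cell 'B' (not opp) -> no flip
Dir W: first cell '.' (not opp) -> no flip
Dir E: opp run (4,2) (4,3) capped by B -> flip
Dir SW: first cell '.' (not opp) -> no flip
Dir S: first cell '.' (not opp) -> no flip
Dir SE: first cell '.' (not opp) -> no flip

Answer: (4,2) (4,3)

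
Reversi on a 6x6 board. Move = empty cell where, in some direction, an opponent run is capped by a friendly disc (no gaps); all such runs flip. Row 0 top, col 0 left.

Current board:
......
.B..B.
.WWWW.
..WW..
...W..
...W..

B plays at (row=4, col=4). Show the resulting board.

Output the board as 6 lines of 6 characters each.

Answer: ......
.B..B.
.WBWW.
..WB..
...WB.
...W..

Derivation:
Place B at (4,4); scan 8 dirs for brackets.
Dir NW: opp run (3,3) (2,2) capped by B -> flip
Dir N: first cell '.' (not opp) -> no flip
Dir NE: first cell '.' (not opp) -> no flip
Dir W: opp run (4,3), next='.' -> no flip
Dir E: first cell '.' (not opp) -> no flip
Dir SW: opp run (5,3), next=edge -> no flip
Dir S: first cell '.' (not opp) -> no flip
Dir SE: first cell '.' (not opp) -> no flip
All flips: (2,2) (3,3)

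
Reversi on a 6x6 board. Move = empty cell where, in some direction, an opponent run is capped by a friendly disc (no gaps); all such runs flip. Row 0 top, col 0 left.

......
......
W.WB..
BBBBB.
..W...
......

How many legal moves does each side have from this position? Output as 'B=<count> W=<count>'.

Answer: B=8 W=3

Derivation:
-- B to move --
(1,0): flips 1 -> legal
(1,1): flips 1 -> legal
(1,2): flips 1 -> legal
(1,3): flips 1 -> legal
(2,1): flips 1 -> legal
(4,1): no bracket -> illegal
(4,3): no bracket -> illegal
(5,1): flips 1 -> legal
(5,2): flips 1 -> legal
(5,3): flips 1 -> legal
B mobility = 8
-- W to move --
(1,2): no bracket -> illegal
(1,3): no bracket -> illegal
(1,4): no bracket -> illegal
(2,1): no bracket -> illegal
(2,4): flips 2 -> legal
(2,5): no bracket -> illegal
(3,5): no bracket -> illegal
(4,0): flips 2 -> legal
(4,1): no bracket -> illegal
(4,3): no bracket -> illegal
(4,4): flips 1 -> legal
(4,5): no bracket -> illegal
W mobility = 3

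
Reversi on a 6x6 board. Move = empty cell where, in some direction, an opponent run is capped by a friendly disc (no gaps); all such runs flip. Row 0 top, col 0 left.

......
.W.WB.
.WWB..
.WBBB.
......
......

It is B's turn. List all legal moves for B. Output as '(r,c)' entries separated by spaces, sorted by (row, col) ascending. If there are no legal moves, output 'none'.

Answer: (0,0) (0,3) (1,0) (1,2) (2,0) (3,0)

Derivation:
(0,0): flips 2 -> legal
(0,1): no bracket -> illegal
(0,2): no bracket -> illegal
(0,3): flips 1 -> legal
(0,4): no bracket -> illegal
(1,0): flips 1 -> legal
(1,2): flips 2 -> legal
(2,0): flips 2 -> legal
(2,4): no bracket -> illegal
(3,0): flips 1 -> legal
(4,0): no bracket -> illegal
(4,1): no bracket -> illegal
(4,2): no bracket -> illegal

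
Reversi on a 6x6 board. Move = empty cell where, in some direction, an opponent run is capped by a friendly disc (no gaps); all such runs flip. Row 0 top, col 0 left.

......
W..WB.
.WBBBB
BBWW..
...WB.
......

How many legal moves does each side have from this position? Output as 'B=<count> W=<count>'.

-- B to move --
(0,0): no bracket -> illegal
(0,1): no bracket -> illegal
(0,2): flips 1 -> legal
(0,3): flips 1 -> legal
(0,4): flips 1 -> legal
(1,1): flips 1 -> legal
(1,2): flips 2 -> legal
(2,0): flips 1 -> legal
(3,4): flips 2 -> legal
(4,1): flips 1 -> legal
(4,2): flips 3 -> legal
(5,2): no bracket -> illegal
(5,3): flips 2 -> legal
(5,4): no bracket -> illegal
B mobility = 10
-- W to move --
(0,3): no bracket -> illegal
(0,4): no bracket -> illegal
(0,5): flips 2 -> legal
(1,1): flips 1 -> legal
(1,2): flips 1 -> legal
(1,5): flips 2 -> legal
(2,0): no bracket -> illegal
(3,4): no bracket -> illegal
(3,5): flips 1 -> legal
(4,0): flips 2 -> legal
(4,1): flips 1 -> legal
(4,2): no bracket -> illegal
(4,5): flips 1 -> legal
(5,3): no bracket -> illegal
(5,4): no bracket -> illegal
(5,5): flips 1 -> legal
W mobility = 9

Answer: B=10 W=9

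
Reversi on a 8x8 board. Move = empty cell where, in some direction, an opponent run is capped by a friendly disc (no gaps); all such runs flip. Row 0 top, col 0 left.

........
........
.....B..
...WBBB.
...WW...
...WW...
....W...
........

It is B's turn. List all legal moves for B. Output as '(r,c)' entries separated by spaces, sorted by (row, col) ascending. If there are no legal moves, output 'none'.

Answer: (3,2) (5,2) (6,2) (7,4)

Derivation:
(2,2): no bracket -> illegal
(2,3): no bracket -> illegal
(2,4): no bracket -> illegal
(3,2): flips 1 -> legal
(4,2): no bracket -> illegal
(4,5): no bracket -> illegal
(5,2): flips 1 -> legal
(5,5): no bracket -> illegal
(6,2): flips 2 -> legal
(6,3): no bracket -> illegal
(6,5): no bracket -> illegal
(7,3): no bracket -> illegal
(7,4): flips 3 -> legal
(7,5): no bracket -> illegal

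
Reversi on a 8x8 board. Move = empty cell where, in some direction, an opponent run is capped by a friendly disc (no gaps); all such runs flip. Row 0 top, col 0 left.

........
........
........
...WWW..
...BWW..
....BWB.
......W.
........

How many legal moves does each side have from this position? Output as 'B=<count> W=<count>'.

Answer: B=6 W=8

Derivation:
-- B to move --
(2,2): no bracket -> illegal
(2,3): flips 3 -> legal
(2,4): flips 2 -> legal
(2,5): flips 1 -> legal
(2,6): no bracket -> illegal
(3,2): no bracket -> illegal
(3,6): flips 1 -> legal
(4,2): no bracket -> illegal
(4,6): flips 2 -> legal
(5,3): no bracket -> illegal
(5,7): no bracket -> illegal
(6,4): no bracket -> illegal
(6,5): no bracket -> illegal
(6,7): no bracket -> illegal
(7,5): no bracket -> illegal
(7,6): flips 1 -> legal
(7,7): no bracket -> illegal
B mobility = 6
-- W to move --
(3,2): no bracket -> illegal
(4,2): flips 1 -> legal
(4,6): flips 1 -> legal
(4,7): no bracket -> illegal
(5,2): flips 1 -> legal
(5,3): flips 2 -> legal
(5,7): flips 1 -> legal
(6,3): flips 1 -> legal
(6,4): flips 1 -> legal
(6,5): no bracket -> illegal
(6,7): flips 1 -> legal
W mobility = 8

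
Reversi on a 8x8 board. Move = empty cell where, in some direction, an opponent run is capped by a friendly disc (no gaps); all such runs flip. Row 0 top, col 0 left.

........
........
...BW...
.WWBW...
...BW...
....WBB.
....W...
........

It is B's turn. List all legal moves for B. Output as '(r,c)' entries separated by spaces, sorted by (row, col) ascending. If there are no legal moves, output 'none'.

Answer: (1,5) (2,1) (2,5) (3,0) (3,5) (4,1) (4,5) (5,3) (6,5) (7,3)

Derivation:
(1,3): no bracket -> illegal
(1,4): no bracket -> illegal
(1,5): flips 1 -> legal
(2,0): no bracket -> illegal
(2,1): flips 1 -> legal
(2,2): no bracket -> illegal
(2,5): flips 2 -> legal
(3,0): flips 2 -> legal
(3,5): flips 1 -> legal
(4,0): no bracket -> illegal
(4,1): flips 1 -> legal
(4,2): no bracket -> illegal
(4,5): flips 2 -> legal
(5,3): flips 1 -> legal
(6,3): no bracket -> illegal
(6,5): flips 1 -> legal
(7,3): flips 1 -> legal
(7,4): no bracket -> illegal
(7,5): no bracket -> illegal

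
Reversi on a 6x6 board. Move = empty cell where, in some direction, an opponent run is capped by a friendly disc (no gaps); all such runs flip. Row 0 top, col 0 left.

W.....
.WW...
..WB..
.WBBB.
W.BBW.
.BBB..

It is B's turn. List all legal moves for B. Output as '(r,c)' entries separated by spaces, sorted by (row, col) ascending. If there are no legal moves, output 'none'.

(0,1): flips 1 -> legal
(0,2): flips 2 -> legal
(0,3): no bracket -> illegal
(1,0): no bracket -> illegal
(1,3): no bracket -> illegal
(2,0): flips 1 -> legal
(2,1): flips 1 -> legal
(3,0): flips 1 -> legal
(3,5): flips 1 -> legal
(4,1): no bracket -> illegal
(4,5): flips 1 -> legal
(5,0): no bracket -> illegal
(5,4): flips 1 -> legal
(5,5): flips 1 -> legal

Answer: (0,1) (0,2) (2,0) (2,1) (3,0) (3,5) (4,5) (5,4) (5,5)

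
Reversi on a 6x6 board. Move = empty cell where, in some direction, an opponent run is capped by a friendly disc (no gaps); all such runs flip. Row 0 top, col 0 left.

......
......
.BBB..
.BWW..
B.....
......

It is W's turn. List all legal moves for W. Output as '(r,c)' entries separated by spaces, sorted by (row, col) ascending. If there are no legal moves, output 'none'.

(1,0): flips 1 -> legal
(1,1): flips 1 -> legal
(1,2): flips 1 -> legal
(1,3): flips 1 -> legal
(1,4): flips 1 -> legal
(2,0): no bracket -> illegal
(2,4): no bracket -> illegal
(3,0): flips 1 -> legal
(3,4): no bracket -> illegal
(4,1): no bracket -> illegal
(4,2): no bracket -> illegal
(5,0): no bracket -> illegal
(5,1): no bracket -> illegal

Answer: (1,0) (1,1) (1,2) (1,3) (1,4) (3,0)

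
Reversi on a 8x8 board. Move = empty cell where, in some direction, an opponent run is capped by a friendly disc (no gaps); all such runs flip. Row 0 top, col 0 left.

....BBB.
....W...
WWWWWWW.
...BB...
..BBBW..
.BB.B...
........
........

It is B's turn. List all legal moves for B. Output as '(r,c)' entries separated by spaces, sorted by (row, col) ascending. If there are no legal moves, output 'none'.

(0,3): no bracket -> illegal
(1,0): no bracket -> illegal
(1,1): flips 1 -> legal
(1,2): flips 1 -> legal
(1,3): flips 1 -> legal
(1,5): flips 1 -> legal
(1,6): flips 1 -> legal
(1,7): no bracket -> illegal
(2,7): no bracket -> illegal
(3,0): no bracket -> illegal
(3,1): no bracket -> illegal
(3,2): flips 2 -> legal
(3,5): no bracket -> illegal
(3,6): flips 1 -> legal
(3,7): no bracket -> illegal
(4,6): flips 1 -> legal
(5,5): no bracket -> illegal
(5,6): flips 1 -> legal

Answer: (1,1) (1,2) (1,3) (1,5) (1,6) (3,2) (3,6) (4,6) (5,6)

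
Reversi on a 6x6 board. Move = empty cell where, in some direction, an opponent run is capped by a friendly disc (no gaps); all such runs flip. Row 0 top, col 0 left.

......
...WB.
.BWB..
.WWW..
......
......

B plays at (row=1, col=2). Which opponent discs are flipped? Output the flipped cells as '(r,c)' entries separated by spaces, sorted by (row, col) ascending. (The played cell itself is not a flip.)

Dir NW: first cell '.' (not opp) -> no flip
Dir N: first cell '.' (not opp) -> no flip
Dir NE: first cell '.' (not opp) -> no flip
Dir W: first cell '.' (not opp) -> no flip
Dir E: opp run (1,3) capped by B -> flip
Dir SW: first cell 'B' (not opp) -> no flip
Dir S: opp run (2,2) (3,2), next='.' -> no flip
Dir SE: first cell 'B' (not opp) -> no flip

Answer: (1,3)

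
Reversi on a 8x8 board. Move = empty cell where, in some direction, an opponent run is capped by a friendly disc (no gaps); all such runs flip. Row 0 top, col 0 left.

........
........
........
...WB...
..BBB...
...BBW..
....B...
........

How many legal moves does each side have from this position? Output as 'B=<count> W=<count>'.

Answer: B=7 W=5

Derivation:
-- B to move --
(2,2): flips 1 -> legal
(2,3): flips 1 -> legal
(2,4): flips 1 -> legal
(3,2): flips 1 -> legal
(4,5): no bracket -> illegal
(4,6): flips 1 -> legal
(5,6): flips 1 -> legal
(6,5): no bracket -> illegal
(6,6): flips 1 -> legal
B mobility = 7
-- W to move --
(2,3): no bracket -> illegal
(2,4): no bracket -> illegal
(2,5): no bracket -> illegal
(3,1): no bracket -> illegal
(3,2): no bracket -> illegal
(3,5): flips 1 -> legal
(4,1): no bracket -> illegal
(4,5): no bracket -> illegal
(5,1): flips 1 -> legal
(5,2): flips 2 -> legal
(6,2): no bracket -> illegal
(6,3): flips 2 -> legal
(6,5): no bracket -> illegal
(7,3): flips 1 -> legal
(7,4): no bracket -> illegal
(7,5): no bracket -> illegal
W mobility = 5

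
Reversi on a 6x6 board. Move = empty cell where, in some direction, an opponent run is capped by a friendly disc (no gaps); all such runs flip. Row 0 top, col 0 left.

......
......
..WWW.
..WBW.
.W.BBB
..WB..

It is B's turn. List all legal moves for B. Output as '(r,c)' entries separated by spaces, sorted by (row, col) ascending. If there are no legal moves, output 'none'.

Answer: (1,1) (1,2) (1,3) (1,4) (1,5) (2,1) (2,5) (3,1) (3,5) (5,1)

Derivation:
(1,1): flips 1 -> legal
(1,2): flips 2 -> legal
(1,3): flips 1 -> legal
(1,4): flips 2 -> legal
(1,5): flips 1 -> legal
(2,1): flips 1 -> legal
(2,5): flips 1 -> legal
(3,0): no bracket -> illegal
(3,1): flips 1 -> legal
(3,5): flips 1 -> legal
(4,0): no bracket -> illegal
(4,2): no bracket -> illegal
(5,0): no bracket -> illegal
(5,1): flips 1 -> legal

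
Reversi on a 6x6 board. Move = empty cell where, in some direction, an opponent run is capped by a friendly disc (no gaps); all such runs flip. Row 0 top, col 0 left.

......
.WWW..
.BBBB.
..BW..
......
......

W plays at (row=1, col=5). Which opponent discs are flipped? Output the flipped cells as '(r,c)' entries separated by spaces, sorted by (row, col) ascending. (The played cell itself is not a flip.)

Dir NW: first cell '.' (not opp) -> no flip
Dir N: first cell '.' (not opp) -> no flip
Dir NE: edge -> no flip
Dir W: first cell '.' (not opp) -> no flip
Dir E: edge -> no flip
Dir SW: opp run (2,4) capped by W -> flip
Dir S: first cell '.' (not opp) -> no flip
Dir SE: edge -> no flip

Answer: (2,4)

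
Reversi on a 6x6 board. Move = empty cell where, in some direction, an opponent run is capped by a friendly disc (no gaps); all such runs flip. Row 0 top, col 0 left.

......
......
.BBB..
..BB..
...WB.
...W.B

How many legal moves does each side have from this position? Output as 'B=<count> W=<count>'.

-- B to move --
(3,4): no bracket -> illegal
(4,2): flips 1 -> legal
(5,2): no bracket -> illegal
(5,4): flips 1 -> legal
B mobility = 2
-- W to move --
(1,0): flips 2 -> legal
(1,1): no bracket -> illegal
(1,2): no bracket -> illegal
(1,3): flips 2 -> legal
(1,4): no bracket -> illegal
(2,0): no bracket -> illegal
(2,4): no bracket -> illegal
(3,0): no bracket -> illegal
(3,1): no bracket -> illegal
(3,4): no bracket -> illegal
(3,5): flips 1 -> legal
(4,1): no bracket -> illegal
(4,2): no bracket -> illegal
(4,5): flips 1 -> legal
(5,4): no bracket -> illegal
W mobility = 4

Answer: B=2 W=4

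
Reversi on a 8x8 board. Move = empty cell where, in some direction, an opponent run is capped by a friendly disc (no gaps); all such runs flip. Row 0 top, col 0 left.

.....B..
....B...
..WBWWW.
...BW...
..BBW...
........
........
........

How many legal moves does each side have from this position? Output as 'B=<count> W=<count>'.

-- B to move --
(1,1): flips 1 -> legal
(1,2): no bracket -> illegal
(1,3): no bracket -> illegal
(1,5): flips 1 -> legal
(1,6): flips 2 -> legal
(1,7): no bracket -> illegal
(2,1): flips 1 -> legal
(2,7): flips 3 -> legal
(3,1): no bracket -> illegal
(3,2): no bracket -> illegal
(3,5): flips 1 -> legal
(3,6): flips 1 -> legal
(3,7): no bracket -> illegal
(4,5): flips 2 -> legal
(5,3): no bracket -> illegal
(5,4): flips 3 -> legal
(5,5): flips 1 -> legal
B mobility = 10
-- W to move --
(0,3): flips 1 -> legal
(0,4): flips 1 -> legal
(0,6): no bracket -> illegal
(1,2): flips 1 -> legal
(1,3): no bracket -> illegal
(1,5): no bracket -> illegal
(1,6): no bracket -> illegal
(3,1): no bracket -> illegal
(3,2): flips 1 -> legal
(4,1): flips 2 -> legal
(5,1): flips 2 -> legal
(5,2): flips 1 -> legal
(5,3): no bracket -> illegal
(5,4): no bracket -> illegal
W mobility = 7

Answer: B=10 W=7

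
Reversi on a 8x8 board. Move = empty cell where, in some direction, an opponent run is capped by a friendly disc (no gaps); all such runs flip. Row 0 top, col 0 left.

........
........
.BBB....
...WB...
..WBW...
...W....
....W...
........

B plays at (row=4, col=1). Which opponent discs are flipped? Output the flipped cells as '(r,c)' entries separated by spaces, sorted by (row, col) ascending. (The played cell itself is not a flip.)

Dir NW: first cell '.' (not opp) -> no flip
Dir N: first cell '.' (not opp) -> no flip
Dir NE: first cell '.' (not opp) -> no flip
Dir W: first cell '.' (not opp) -> no flip
Dir E: opp run (4,2) capped by B -> flip
Dir SW: first cell '.' (not opp) -> no flip
Dir S: first cell '.' (not opp) -> no flip
Dir SE: first cell '.' (not opp) -> no flip

Answer: (4,2)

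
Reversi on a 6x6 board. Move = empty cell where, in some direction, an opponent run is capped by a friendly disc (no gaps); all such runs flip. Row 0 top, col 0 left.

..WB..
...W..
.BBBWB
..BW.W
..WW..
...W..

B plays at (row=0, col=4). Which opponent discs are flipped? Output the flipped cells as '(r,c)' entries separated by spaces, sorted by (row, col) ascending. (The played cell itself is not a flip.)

Answer: (1,3)

Derivation:
Dir NW: edge -> no flip
Dir N: edge -> no flip
Dir NE: edge -> no flip
Dir W: first cell 'B' (not opp) -> no flip
Dir E: first cell '.' (not opp) -> no flip
Dir SW: opp run (1,3) capped by B -> flip
Dir S: first cell '.' (not opp) -> no flip
Dir SE: first cell '.' (not opp) -> no flip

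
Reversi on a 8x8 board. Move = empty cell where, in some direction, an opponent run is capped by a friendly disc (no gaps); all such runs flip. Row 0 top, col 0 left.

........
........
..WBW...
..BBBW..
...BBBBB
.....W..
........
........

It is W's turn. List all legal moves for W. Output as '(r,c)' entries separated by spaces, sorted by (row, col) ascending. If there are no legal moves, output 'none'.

Answer: (3,1) (3,7) (4,2) (5,3) (5,4) (5,7)

Derivation:
(1,2): no bracket -> illegal
(1,3): no bracket -> illegal
(1,4): no bracket -> illegal
(2,1): no bracket -> illegal
(2,5): no bracket -> illegal
(3,1): flips 3 -> legal
(3,6): no bracket -> illegal
(3,7): flips 1 -> legal
(4,1): no bracket -> illegal
(4,2): flips 2 -> legal
(5,2): no bracket -> illegal
(5,3): flips 1 -> legal
(5,4): flips 2 -> legal
(5,6): no bracket -> illegal
(5,7): flips 1 -> legal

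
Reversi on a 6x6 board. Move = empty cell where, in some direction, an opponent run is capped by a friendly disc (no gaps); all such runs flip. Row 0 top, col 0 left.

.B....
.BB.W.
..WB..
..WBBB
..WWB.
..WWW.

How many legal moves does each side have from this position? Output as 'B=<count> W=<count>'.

-- B to move --
(0,3): no bracket -> illegal
(0,4): no bracket -> illegal
(0,5): flips 1 -> legal
(1,3): no bracket -> illegal
(1,5): no bracket -> illegal
(2,1): flips 1 -> legal
(2,4): no bracket -> illegal
(2,5): no bracket -> illegal
(3,1): flips 1 -> legal
(4,1): flips 3 -> legal
(4,5): no bracket -> illegal
(5,1): flips 1 -> legal
(5,5): no bracket -> illegal
B mobility = 5
-- W to move --
(0,0): flips 1 -> legal
(0,2): flips 1 -> legal
(0,3): no bracket -> illegal
(1,0): no bracket -> illegal
(1,3): flips 2 -> legal
(2,0): no bracket -> illegal
(2,1): no bracket -> illegal
(2,4): flips 4 -> legal
(2,5): flips 1 -> legal
(4,5): flips 1 -> legal
(5,5): flips 2 -> legal
W mobility = 7

Answer: B=5 W=7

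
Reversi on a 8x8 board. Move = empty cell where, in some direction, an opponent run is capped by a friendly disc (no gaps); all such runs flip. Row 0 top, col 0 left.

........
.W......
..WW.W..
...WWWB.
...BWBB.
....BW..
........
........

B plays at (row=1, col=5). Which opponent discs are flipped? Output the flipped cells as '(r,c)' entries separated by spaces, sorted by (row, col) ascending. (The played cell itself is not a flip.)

Dir NW: first cell '.' (not opp) -> no flip
Dir N: first cell '.' (not opp) -> no flip
Dir NE: first cell '.' (not opp) -> no flip
Dir W: first cell '.' (not opp) -> no flip
Dir E: first cell '.' (not opp) -> no flip
Dir SW: first cell '.' (not opp) -> no flip
Dir S: opp run (2,5) (3,5) capped by B -> flip
Dir SE: first cell '.' (not opp) -> no flip

Answer: (2,5) (3,5)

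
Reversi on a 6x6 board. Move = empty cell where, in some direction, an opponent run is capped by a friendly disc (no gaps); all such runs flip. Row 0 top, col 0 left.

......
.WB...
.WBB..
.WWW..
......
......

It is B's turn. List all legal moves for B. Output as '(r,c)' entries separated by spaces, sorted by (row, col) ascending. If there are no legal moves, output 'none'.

(0,0): flips 1 -> legal
(0,1): no bracket -> illegal
(0,2): no bracket -> illegal
(1,0): flips 1 -> legal
(2,0): flips 1 -> legal
(2,4): no bracket -> illegal
(3,0): flips 1 -> legal
(3,4): no bracket -> illegal
(4,0): flips 1 -> legal
(4,1): flips 1 -> legal
(4,2): flips 1 -> legal
(4,3): flips 1 -> legal
(4,4): flips 1 -> legal

Answer: (0,0) (1,0) (2,0) (3,0) (4,0) (4,1) (4,2) (4,3) (4,4)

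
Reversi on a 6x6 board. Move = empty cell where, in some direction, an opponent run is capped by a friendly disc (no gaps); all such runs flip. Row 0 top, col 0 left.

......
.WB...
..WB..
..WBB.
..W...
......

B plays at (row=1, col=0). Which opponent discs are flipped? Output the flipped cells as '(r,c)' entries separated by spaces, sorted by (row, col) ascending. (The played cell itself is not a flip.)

Dir NW: edge -> no flip
Dir N: first cell '.' (not opp) -> no flip
Dir NE: first cell '.' (not opp) -> no flip
Dir W: edge -> no flip
Dir E: opp run (1,1) capped by B -> flip
Dir SW: edge -> no flip
Dir S: first cell '.' (not opp) -> no flip
Dir SE: first cell '.' (not opp) -> no flip

Answer: (1,1)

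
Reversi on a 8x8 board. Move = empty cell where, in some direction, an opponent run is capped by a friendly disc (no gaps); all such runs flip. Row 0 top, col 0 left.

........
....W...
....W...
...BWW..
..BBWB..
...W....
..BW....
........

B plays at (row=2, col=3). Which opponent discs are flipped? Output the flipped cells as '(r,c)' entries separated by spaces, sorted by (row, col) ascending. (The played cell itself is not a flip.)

Dir NW: first cell '.' (not opp) -> no flip
Dir N: first cell '.' (not opp) -> no flip
Dir NE: opp run (1,4), next='.' -> no flip
Dir W: first cell '.' (not opp) -> no flip
Dir E: opp run (2,4), next='.' -> no flip
Dir SW: first cell '.' (not opp) -> no flip
Dir S: first cell 'B' (not opp) -> no flip
Dir SE: opp run (3,4) capped by B -> flip

Answer: (3,4)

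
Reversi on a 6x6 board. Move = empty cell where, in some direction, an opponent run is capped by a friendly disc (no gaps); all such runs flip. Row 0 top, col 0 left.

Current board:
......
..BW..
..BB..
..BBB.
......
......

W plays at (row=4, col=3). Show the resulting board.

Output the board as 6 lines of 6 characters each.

Answer: ......
..BW..
..BW..
..BWB.
...W..
......

Derivation:
Place W at (4,3); scan 8 dirs for brackets.
Dir NW: opp run (3,2), next='.' -> no flip
Dir N: opp run (3,3) (2,3) capped by W -> flip
Dir NE: opp run (3,4), next='.' -> no flip
Dir W: first cell '.' (not opp) -> no flip
Dir E: first cell '.' (not opp) -> no flip
Dir SW: first cell '.' (not opp) -> no flip
Dir S: first cell '.' (not opp) -> no flip
Dir SE: first cell '.' (not opp) -> no flip
All flips: (2,3) (3,3)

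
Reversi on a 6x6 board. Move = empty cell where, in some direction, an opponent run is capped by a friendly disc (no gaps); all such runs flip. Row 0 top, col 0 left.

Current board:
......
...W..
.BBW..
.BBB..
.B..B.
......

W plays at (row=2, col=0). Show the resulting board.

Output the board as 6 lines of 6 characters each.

Answer: ......
...W..
WWWW..
.BBB..
.B..B.
......

Derivation:
Place W at (2,0); scan 8 dirs for brackets.
Dir NW: edge -> no flip
Dir N: first cell '.' (not opp) -> no flip
Dir NE: first cell '.' (not opp) -> no flip
Dir W: edge -> no flip
Dir E: opp run (2,1) (2,2) capped by W -> flip
Dir SW: edge -> no flip
Dir S: first cell '.' (not opp) -> no flip
Dir SE: opp run (3,1), next='.' -> no flip
All flips: (2,1) (2,2)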